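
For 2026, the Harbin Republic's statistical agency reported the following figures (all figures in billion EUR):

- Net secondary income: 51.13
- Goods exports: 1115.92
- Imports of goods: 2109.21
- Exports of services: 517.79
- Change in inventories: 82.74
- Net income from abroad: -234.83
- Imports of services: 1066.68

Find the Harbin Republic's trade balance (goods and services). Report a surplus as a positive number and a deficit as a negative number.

Goods balance = 1115.92 - 2109.21 = -993.29
Services balance = 517.79 - 1066.68 = -548.89
Trade balance (goods + services) = -993.29 + (-548.89) = -1542.18

-1542.18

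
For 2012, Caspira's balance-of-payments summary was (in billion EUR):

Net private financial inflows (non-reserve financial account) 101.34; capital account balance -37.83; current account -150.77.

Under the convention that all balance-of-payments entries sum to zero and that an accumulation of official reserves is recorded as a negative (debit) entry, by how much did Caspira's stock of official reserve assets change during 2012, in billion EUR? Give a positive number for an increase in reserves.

-87.26

Official reserve transactions balance = -((-150.77) + (-37.83) + 101.34) = 87.26
An accumulation of reserves is recorded as a debit (negative entry), so the change in the stock of reserves is the negative of that balance.
Change in official reserves = -(87.26) = -87.26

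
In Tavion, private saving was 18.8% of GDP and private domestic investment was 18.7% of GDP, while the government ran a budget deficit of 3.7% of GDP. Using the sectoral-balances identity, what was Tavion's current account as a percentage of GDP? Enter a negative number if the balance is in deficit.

By the sectoral-balances identity, CA = (S_private - I) + (T - G).
Private balance = 18.8 - 18.7 = 0.1
Government balance (T - G) = -3.7
CA = 0.1 + (-3.7) = -3.6

-3.6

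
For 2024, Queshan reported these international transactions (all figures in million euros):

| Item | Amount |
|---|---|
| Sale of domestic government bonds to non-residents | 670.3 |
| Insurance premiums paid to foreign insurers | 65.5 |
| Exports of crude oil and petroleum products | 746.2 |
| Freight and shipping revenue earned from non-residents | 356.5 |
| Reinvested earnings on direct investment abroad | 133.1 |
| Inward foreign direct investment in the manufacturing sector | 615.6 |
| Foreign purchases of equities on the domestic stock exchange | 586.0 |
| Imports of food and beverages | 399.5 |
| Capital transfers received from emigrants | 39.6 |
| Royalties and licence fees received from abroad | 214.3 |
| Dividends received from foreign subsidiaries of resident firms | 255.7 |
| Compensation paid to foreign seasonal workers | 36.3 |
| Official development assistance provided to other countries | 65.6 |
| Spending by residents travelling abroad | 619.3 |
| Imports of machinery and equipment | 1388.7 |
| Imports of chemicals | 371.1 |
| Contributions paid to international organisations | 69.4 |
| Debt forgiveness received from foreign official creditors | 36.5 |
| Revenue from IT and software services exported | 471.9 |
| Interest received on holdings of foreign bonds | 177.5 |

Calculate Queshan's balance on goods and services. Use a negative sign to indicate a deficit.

-1055.2

Goods: -1388.7 - 371.1 - 399.5 + 746.2 = -1413.1
Services: -619.3 + 214.3 + 356.5 + 471.9 - 65.5 = 357.9
Trade balance = -1413.1 + 357.9 = -1055.2
(Excluded from the trade balance — financial account: sale of domestic government bonds to non-residents 670.3, inward foreign direct investment in the manufacturing sector 615.6, foreign purchases of equities on the domestic stock exchange 586.0; primary income: reinvested earnings on direct investment abroad 133.1, dividends received from foreign subsidiaries of resident firms 255.7, compensation paid to foreign seasonal workers 36.3, interest received on holdings of foreign bonds 177.5; capital account: capital transfers received from emigrants 39.6, debt forgiveness received from foreign official creditors 36.5; secondary income: official development assistance provided to other countries 65.6, contributions paid to international organisations 69.4.)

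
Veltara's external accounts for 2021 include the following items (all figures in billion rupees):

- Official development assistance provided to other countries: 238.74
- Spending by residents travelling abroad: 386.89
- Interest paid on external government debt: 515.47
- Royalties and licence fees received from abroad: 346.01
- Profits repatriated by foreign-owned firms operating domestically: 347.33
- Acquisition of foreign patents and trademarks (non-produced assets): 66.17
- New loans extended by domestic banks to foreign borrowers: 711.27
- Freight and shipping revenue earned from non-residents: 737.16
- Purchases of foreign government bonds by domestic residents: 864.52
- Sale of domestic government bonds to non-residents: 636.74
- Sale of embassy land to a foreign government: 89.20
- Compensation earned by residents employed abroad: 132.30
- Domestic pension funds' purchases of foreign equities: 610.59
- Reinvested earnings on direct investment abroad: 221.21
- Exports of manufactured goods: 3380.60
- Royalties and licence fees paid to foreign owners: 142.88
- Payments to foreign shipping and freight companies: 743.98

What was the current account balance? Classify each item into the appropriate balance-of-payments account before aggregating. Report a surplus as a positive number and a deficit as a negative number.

Goods: 3380.60
Services: -386.89 - 142.88 - 743.98 + 737.16 + 346.01 = -190.58
Primary income: 132.30 - 347.33 + 221.21 - 515.47 = -509.29
Secondary income: -238.74
Current account = 3380.60 + (-190.58) + (-509.29) + (-238.74) = 2441.99
(Excluded from the current account — capital account: acquisition of foreign patents and trademarks (non-produced assets) 66.17, sale of embassy land to a foreign government 89.20; financial account: new loans extended by domestic banks to foreign borrowers 711.27, purchases of foreign government bonds by domestic residents 864.52, sale of domestic government bonds to non-residents 636.74, domestic pension funds' purchases of foreign equities 610.59.)

2441.99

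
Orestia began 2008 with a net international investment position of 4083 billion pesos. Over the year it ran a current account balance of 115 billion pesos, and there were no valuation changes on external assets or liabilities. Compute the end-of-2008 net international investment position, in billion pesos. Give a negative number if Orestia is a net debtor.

With no valuation effects, change in NIIP = current account = 115
End-of-year NIIP = 4083 + 115 = 4198

4198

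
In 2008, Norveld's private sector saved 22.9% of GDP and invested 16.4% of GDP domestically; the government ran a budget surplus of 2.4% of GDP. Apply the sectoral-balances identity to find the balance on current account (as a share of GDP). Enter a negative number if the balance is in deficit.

8.9

By the sectoral-balances identity, CA = (S_private - I) + (T - G).
Private balance = 22.9 - 16.4 = 6.5
Government balance (T - G) = 2.4
CA = 6.5 + 2.4 = 8.9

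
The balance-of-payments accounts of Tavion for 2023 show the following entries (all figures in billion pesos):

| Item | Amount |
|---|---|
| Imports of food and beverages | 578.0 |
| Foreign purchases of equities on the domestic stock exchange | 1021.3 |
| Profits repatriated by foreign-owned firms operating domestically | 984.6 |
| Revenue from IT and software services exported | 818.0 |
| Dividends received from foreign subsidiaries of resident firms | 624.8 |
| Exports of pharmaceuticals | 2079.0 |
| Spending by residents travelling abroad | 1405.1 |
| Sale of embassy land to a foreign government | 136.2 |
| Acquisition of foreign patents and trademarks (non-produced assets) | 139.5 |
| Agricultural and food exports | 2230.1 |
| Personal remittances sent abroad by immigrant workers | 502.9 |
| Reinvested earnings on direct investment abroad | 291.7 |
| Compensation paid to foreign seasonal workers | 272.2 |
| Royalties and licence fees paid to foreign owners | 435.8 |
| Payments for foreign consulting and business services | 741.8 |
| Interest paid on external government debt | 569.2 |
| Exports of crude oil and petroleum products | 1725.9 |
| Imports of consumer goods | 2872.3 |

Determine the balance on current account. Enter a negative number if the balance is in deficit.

-592.4

Goods: 2230.1 - 578.0 + 2079.0 + 1725.9 - 2872.3 = 2584.7
Services: -741.8 - 1405.1 + 818.0 - 435.8 = -1764.7
Primary income: 291.7 - 984.6 - 569.2 + 624.8 - 272.2 = -909.5
Secondary income: -502.9
Current account = 2584.7 + (-1764.7) + (-909.5) + (-502.9) = -592.4
(Excluded from the current account — financial account: foreign purchases of equities on the domestic stock exchange 1021.3; capital account: sale of embassy land to a foreign government 136.2, acquisition of foreign patents and trademarks (non-produced assets) 139.5.)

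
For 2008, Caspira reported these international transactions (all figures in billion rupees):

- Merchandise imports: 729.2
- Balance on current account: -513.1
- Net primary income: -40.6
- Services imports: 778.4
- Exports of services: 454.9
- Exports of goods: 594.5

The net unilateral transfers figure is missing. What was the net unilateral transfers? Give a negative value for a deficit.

Current account = goods balance + services balance + net primary income + net secondary income
Sum of the known components = -498.8
Net unilateral transfers = CA - (known components) = -513.1 - (-498.8) = -14.3

-14.3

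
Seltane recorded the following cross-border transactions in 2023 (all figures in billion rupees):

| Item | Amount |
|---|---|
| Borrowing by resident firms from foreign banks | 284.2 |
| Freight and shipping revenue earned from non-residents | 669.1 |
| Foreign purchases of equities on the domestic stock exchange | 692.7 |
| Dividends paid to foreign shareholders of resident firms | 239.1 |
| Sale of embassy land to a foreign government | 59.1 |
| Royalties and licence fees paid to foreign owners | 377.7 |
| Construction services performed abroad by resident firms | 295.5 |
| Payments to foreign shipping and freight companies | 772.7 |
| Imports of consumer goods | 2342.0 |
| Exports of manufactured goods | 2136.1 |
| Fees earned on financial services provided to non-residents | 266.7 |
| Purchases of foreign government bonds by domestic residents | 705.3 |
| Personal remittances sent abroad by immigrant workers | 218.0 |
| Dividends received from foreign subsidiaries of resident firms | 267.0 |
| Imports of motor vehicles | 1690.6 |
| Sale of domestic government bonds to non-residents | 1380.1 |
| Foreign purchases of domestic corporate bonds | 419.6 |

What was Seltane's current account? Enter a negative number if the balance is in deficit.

Goods: -2342.0 - 1690.6 + 2136.1 = -1896.5
Services: -772.7 - 377.7 + 669.1 + 266.7 + 295.5 = 80.9
Primary income: 267.0 - 239.1 = 27.9
Secondary income: -218.0
Current account = (-1896.5) + 80.9 + 27.9 + (-218.0) = -2005.7
(Excluded from the current account — financial account: borrowing by resident firms from foreign banks 284.2, foreign purchases of equities on the domestic stock exchange 692.7, purchases of foreign government bonds by domestic residents 705.3, sale of domestic government bonds to non-residents 1380.1, foreign purchases of domestic corporate bonds 419.6; capital account: sale of embassy land to a foreign government 59.1.)

-2005.7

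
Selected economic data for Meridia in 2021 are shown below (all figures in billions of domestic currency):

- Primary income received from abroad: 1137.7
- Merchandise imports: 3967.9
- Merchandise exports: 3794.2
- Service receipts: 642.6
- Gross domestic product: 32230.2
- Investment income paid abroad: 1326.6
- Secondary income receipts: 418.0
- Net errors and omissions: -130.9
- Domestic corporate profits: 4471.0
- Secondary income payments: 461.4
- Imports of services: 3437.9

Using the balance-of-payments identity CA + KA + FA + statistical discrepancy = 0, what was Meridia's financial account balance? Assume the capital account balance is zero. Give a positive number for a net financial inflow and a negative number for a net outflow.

3332.2

Goods balance = 3794.2 - 3967.9 = -173.7
Services balance = 642.6 - 3437.9 = -2795.3
Trade balance (goods + services) = -173.7 + (-2795.3) = -2969.0
Net primary income = 1137.7 - 1326.6 = -188.9
Net secondary income = 418.0 - 461.4 = -43.4
Current account = -2969.0 + (-188.9) + (-43.4) = -3201.3
Financial account = -(-3201.3 + (-130.9)) = 3332.2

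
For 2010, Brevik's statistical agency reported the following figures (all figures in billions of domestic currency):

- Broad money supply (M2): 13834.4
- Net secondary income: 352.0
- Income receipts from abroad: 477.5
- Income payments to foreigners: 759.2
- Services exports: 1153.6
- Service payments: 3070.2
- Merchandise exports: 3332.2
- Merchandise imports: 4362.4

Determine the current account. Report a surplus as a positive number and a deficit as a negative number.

-2876.5

Goods balance = 3332.2 - 4362.4 = -1030.2
Services balance = 1153.6 - 3070.2 = -1916.6
Trade balance (goods + services) = -1030.2 + (-1916.6) = -2946.8
Net primary income = 477.5 - 759.2 = -281.7
Net secondary income = 352.0
Current account = -2946.8 + (-281.7) + 352.0 = -2876.5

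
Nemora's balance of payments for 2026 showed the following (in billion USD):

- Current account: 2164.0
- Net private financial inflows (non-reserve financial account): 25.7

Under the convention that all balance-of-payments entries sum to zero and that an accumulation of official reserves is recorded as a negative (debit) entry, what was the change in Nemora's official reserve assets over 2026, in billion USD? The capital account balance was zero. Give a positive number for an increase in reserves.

Official reserve transactions balance = -(2164.0 + 25.7) = -2189.7
An accumulation of reserves is recorded as a debit (negative entry), so the change in the stock of reserves is the negative of that balance.
Change in official reserves = -(-2189.7) = 2189.7

2189.7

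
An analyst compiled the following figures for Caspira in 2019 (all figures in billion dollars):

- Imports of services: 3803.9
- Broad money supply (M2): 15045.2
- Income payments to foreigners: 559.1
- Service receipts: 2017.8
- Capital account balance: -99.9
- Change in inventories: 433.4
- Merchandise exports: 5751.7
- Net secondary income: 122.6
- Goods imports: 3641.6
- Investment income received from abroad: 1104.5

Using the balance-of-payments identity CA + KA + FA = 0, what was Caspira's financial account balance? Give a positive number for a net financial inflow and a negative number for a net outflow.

Goods balance = 5751.7 - 3641.6 = 2110.1
Services balance = 2017.8 - 3803.9 = -1786.1
Trade balance (goods + services) = 2110.1 + (-1786.1) = 324.0
Net primary income = 1104.5 - 559.1 = 545.4
Net secondary income = 122.6
Current account = 324.0 + 545.4 + 122.6 = 992.0
Financial account = -(992.0 + (-99.9)) = -892.1

-892.1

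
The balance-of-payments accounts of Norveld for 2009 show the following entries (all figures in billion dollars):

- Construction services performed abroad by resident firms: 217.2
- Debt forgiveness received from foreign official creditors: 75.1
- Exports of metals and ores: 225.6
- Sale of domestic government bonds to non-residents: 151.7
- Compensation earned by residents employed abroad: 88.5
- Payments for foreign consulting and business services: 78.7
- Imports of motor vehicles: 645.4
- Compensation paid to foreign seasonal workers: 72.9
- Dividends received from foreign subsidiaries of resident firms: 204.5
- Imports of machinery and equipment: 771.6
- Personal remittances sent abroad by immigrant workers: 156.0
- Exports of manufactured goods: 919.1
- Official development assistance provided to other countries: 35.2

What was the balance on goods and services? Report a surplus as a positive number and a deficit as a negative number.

Goods: -645.4 - 771.6 + 225.6 + 919.1 = -272.3
Services: -78.7 + 217.2 = 138.5
Trade balance = -272.3 + 138.5 = -133.8
(Excluded from the trade balance — capital account: debt forgiveness received from foreign official creditors 75.1; financial account: sale of domestic government bonds to non-residents 151.7; primary income: compensation earned by residents employed abroad 88.5, compensation paid to foreign seasonal workers 72.9, dividends received from foreign subsidiaries of resident firms 204.5; secondary income: personal remittances sent abroad by immigrant workers 156.0, official development assistance provided to other countries 35.2.)

-133.8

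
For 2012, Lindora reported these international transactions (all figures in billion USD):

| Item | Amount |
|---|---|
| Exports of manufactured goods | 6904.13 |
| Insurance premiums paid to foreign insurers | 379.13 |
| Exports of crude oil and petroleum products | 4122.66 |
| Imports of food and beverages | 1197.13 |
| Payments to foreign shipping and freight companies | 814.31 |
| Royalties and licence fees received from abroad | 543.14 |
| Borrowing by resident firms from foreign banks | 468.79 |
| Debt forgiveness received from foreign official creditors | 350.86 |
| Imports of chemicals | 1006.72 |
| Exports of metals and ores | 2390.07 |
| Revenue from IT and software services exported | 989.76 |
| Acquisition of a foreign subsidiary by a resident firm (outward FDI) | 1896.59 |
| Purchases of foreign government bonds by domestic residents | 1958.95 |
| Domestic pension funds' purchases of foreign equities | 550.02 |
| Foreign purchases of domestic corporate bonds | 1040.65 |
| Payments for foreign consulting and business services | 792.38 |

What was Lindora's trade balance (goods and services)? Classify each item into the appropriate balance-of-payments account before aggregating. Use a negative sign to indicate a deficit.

10760.09

Goods: 2390.07 + 6904.13 - 1197.13 + 4122.66 - 1006.72 = 11213.01
Services: 543.14 - 792.38 + 989.76 - 379.13 - 814.31 = -452.92
Trade balance = 11213.01 + (-452.92) = 10760.09
(Excluded from the trade balance — financial account: borrowing by resident firms from foreign banks 468.79, acquisition of a foreign subsidiary by a resident firm (outward FDI) 1896.59, purchases of foreign government bonds by domestic residents 1958.95, domestic pension funds' purchases of foreign equities 550.02, foreign purchases of domestic corporate bonds 1040.65; capital account: debt forgiveness received from foreign official creditors 350.86.)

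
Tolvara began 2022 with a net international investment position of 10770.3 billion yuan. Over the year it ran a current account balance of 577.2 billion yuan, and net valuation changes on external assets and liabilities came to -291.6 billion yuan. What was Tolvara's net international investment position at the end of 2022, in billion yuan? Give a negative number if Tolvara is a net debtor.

11055.9

Change in NIIP = current account + net valuation change = 577.2 + (-291.6) = 285.6
End-of-year NIIP = 10770.3 + 285.6 = 11055.9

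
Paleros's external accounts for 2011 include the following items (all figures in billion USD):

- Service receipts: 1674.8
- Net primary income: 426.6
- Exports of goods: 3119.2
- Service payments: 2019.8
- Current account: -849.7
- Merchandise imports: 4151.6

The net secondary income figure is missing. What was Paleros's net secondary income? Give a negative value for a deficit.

Current account = goods balance + services balance + net primary income + net secondary income
Sum of the known components = -950.8
Net secondary income = CA - (known components) = -849.7 - (-950.8) = 101.1

101.1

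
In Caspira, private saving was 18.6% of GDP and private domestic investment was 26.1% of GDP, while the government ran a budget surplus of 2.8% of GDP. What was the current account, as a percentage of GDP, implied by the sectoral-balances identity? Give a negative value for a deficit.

-4.7

By the sectoral-balances identity, CA = (S_private - I) + (T - G).
Private balance = 18.6 - 26.1 = -7.5
Government balance (T - G) = 2.8
CA = -7.5 + 2.8 = -4.7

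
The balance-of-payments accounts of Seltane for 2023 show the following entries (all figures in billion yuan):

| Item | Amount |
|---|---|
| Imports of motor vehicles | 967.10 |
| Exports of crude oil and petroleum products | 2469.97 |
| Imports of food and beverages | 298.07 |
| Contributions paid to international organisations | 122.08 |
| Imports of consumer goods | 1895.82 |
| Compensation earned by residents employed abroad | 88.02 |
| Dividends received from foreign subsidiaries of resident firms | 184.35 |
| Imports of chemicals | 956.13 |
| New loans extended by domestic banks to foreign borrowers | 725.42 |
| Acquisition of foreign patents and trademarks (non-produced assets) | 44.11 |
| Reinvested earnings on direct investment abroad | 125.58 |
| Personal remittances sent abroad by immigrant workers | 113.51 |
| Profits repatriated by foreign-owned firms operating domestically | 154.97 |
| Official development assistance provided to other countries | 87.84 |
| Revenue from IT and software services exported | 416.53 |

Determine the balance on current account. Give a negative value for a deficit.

Goods: -956.13 - 1895.82 - 967.10 - 298.07 + 2469.97 = -1647.15
Services: 416.53
Primary income: 88.02 - 154.97 + 125.58 + 184.35 = 242.98
Secondary income: -87.84 - 122.08 - 113.51 = -323.43
Current account = (-1647.15) + 416.53 + 242.98 + (-323.43) = -1311.07
(Excluded from the current account — financial account: new loans extended by domestic banks to foreign borrowers 725.42; capital account: acquisition of foreign patents and trademarks (non-produced assets) 44.11.)

-1311.07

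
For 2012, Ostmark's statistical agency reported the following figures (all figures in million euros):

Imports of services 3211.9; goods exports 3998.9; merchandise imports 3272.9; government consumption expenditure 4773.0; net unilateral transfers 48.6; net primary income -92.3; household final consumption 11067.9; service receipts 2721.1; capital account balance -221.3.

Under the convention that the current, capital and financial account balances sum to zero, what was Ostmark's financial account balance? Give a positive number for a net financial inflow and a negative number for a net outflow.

Goods balance = 3998.9 - 3272.9 = 726.0
Services balance = 2721.1 - 3211.9 = -490.8
Trade balance (goods + services) = 726.0 + (-490.8) = 235.2
Net primary income = -92.3
Net secondary income = 48.6
Current account = 235.2 + (-92.3) + 48.6 = 191.5
Financial account = -(191.5 + (-221.3)) = 29.8

29.8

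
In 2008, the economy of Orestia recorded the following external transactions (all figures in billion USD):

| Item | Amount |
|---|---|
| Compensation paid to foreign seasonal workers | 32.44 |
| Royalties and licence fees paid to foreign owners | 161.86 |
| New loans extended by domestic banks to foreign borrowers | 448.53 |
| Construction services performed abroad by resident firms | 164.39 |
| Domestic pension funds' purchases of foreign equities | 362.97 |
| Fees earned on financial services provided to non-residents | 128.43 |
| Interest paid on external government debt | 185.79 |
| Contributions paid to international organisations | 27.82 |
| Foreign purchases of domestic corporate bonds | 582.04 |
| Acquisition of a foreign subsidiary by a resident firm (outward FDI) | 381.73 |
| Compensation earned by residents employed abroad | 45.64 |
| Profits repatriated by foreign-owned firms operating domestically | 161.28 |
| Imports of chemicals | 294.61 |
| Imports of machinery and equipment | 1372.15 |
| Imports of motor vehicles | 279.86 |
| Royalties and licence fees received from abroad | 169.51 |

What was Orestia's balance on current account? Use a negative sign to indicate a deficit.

Goods: -279.86 - 1372.15 - 294.61 = -1946.62
Services: 169.51 + 164.39 - 161.86 + 128.43 = 300.47
Primary income: -185.79 + 45.64 - 161.28 - 32.44 = -333.87
Secondary income: -27.82
Current account = (-1946.62) + 300.47 + (-333.87) + (-27.82) = -2007.84
(Excluded from the current account — financial account: new loans extended by domestic banks to foreign borrowers 448.53, domestic pension funds' purchases of foreign equities 362.97, foreign purchases of domestic corporate bonds 582.04, acquisition of a foreign subsidiary by a resident firm (outward FDI) 381.73.)

-2007.84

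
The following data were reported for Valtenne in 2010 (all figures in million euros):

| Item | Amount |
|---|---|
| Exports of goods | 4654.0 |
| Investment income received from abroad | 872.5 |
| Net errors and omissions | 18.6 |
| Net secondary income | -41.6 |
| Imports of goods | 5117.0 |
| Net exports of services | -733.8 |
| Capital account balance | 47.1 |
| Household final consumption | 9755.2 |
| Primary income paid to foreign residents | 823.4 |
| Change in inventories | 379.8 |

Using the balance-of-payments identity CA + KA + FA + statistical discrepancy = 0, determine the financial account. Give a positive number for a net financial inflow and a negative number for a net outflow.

Goods balance = 4654.0 - 5117.0 = -463.0
Services balance = -733.8
Trade balance (goods + services) = -463.0 + (-733.8) = -1196.8
Net primary income = 872.5 - 823.4 = 49.1
Net secondary income = -41.6
Current account = -1196.8 + 49.1 + (-41.6) = -1189.3
Financial account = -(-1189.3 + 47.1 + 18.6) = 1123.6

1123.6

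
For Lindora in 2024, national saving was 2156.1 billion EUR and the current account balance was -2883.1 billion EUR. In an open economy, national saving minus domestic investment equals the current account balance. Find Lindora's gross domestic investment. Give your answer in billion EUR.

I = S - CA = 2156.1 - (-2883.1) = 5039.2

5039.2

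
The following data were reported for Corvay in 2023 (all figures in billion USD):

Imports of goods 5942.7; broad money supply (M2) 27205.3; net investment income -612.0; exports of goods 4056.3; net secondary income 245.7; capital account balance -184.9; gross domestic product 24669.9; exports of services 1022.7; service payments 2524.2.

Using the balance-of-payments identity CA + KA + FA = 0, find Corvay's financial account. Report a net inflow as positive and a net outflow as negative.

3939.1

Goods balance = 4056.3 - 5942.7 = -1886.4
Services balance = 1022.7 - 2524.2 = -1501.5
Trade balance (goods + services) = -1886.4 + (-1501.5) = -3387.9
Net primary income = -612.0
Net secondary income = 245.7
Current account = -3387.9 + (-612.0) + 245.7 = -3754.2
Financial account = -(-3754.2 + (-184.9)) = 3939.1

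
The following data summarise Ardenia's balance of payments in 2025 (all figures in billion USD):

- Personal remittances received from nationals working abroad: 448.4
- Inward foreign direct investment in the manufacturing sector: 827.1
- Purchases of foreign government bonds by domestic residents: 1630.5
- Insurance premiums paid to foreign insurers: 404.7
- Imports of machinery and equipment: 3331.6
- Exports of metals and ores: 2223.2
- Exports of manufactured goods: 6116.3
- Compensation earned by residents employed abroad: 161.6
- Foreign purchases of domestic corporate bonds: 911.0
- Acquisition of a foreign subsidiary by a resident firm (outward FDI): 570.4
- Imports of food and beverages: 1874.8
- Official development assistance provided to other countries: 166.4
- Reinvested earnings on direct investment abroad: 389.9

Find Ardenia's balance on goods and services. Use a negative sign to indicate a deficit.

Goods: 6116.3 - 3331.6 - 1874.8 + 2223.2 = 3133.1
Services: -404.7
Trade balance = 3133.1 + (-404.7) = 2728.4
(Excluded from the trade balance — secondary income: personal remittances received from nationals working abroad 448.4, official development assistance provided to other countries 166.4; financial account: inward foreign direct investment in the manufacturing sector 827.1, purchases of foreign government bonds by domestic residents 1630.5, foreign purchases of domestic corporate bonds 911.0, acquisition of a foreign subsidiary by a resident firm (outward FDI) 570.4; primary income: compensation earned by residents employed abroad 161.6, reinvested earnings on direct investment abroad 389.9.)

2728.4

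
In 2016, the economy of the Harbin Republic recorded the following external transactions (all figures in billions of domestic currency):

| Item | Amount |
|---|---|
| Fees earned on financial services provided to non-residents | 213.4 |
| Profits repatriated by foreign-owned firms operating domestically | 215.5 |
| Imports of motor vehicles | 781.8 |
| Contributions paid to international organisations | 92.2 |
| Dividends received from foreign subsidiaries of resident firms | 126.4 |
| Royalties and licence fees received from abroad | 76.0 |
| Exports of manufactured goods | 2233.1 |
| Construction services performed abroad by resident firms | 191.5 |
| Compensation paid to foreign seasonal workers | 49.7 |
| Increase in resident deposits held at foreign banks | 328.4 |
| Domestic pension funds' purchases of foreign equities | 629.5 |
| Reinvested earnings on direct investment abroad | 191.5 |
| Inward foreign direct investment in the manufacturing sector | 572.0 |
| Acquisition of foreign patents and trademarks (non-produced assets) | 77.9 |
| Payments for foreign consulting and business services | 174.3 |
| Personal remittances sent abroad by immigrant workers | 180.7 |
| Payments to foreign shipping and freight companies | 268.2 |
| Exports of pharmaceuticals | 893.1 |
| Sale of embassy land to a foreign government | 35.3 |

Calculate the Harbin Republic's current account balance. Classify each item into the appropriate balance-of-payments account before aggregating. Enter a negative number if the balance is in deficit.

2162.6

Goods: -781.8 + 2233.1 + 893.1 = 2344.4
Services: 76.0 - 174.3 + 213.4 + 191.5 - 268.2 = 38.4
Primary income: -49.7 + 191.5 - 215.5 + 126.4 = 52.7
Secondary income: -92.2 - 180.7 = -272.9
Current account = 2344.4 + 38.4 + 52.7 + (-272.9) = 2162.6
(Excluded from the current account — financial account: increase in resident deposits held at foreign banks 328.4, domestic pension funds' purchases of foreign equities 629.5, inward foreign direct investment in the manufacturing sector 572.0; capital account: acquisition of foreign patents and trademarks (non-produced assets) 77.9, sale of embassy land to a foreign government 35.3.)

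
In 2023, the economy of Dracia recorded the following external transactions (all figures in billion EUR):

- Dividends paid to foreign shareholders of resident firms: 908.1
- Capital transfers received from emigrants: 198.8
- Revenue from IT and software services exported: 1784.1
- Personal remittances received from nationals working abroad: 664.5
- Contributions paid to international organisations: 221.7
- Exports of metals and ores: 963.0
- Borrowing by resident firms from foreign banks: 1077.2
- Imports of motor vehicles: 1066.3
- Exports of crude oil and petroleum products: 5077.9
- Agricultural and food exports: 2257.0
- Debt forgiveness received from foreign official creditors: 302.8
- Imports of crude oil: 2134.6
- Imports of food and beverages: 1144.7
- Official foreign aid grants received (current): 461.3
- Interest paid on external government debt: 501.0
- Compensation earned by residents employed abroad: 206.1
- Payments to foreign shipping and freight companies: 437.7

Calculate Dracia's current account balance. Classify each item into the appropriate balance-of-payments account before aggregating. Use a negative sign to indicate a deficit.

4999.8

Goods: 963.0 - 1144.7 + 5077.9 - 2134.6 + 2257.0 - 1066.3 = 3952.3
Services: 1784.1 - 437.7 = 1346.4
Primary income: -908.1 + 206.1 - 501.0 = -1203.0
Secondary income: -221.7 + 461.3 + 664.5 = 904.1
Current account = 3952.3 + 1346.4 + (-1203.0) + 904.1 = 4999.8
(Excluded from the current account — capital account: capital transfers received from emigrants 198.8, debt forgiveness received from foreign official creditors 302.8; financial account: borrowing by resident firms from foreign banks 1077.2.)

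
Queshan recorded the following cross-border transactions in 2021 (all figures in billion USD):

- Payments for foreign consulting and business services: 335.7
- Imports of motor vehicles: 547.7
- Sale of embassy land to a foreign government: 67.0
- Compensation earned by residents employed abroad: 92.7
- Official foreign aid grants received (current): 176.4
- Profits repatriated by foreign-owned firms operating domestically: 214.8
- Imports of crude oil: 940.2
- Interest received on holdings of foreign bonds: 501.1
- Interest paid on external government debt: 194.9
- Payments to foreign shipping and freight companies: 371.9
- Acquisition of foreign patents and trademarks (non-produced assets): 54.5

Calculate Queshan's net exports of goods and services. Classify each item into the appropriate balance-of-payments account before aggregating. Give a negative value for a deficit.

-2195.5

Goods: -547.7 - 940.2 = -1487.9
Services: -371.9 - 335.7 = -707.6
Trade balance = -1487.9 + (-707.6) = -2195.5
(Excluded from the trade balance — capital account: sale of embassy land to a foreign government 67.0, acquisition of foreign patents and trademarks (non-produced assets) 54.5; primary income: compensation earned by residents employed abroad 92.7, profits repatriated by foreign-owned firms operating domestically 214.8, interest received on holdings of foreign bonds 501.1, interest paid on external government debt 194.9; secondary income: official foreign aid grants received (current) 176.4.)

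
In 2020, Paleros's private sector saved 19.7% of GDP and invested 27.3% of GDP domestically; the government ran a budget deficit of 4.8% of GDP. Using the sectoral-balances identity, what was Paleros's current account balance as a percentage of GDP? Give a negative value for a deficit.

-12.4

By the sectoral-balances identity, CA = (S_private - I) + (T - G).
Private balance = 19.7 - 27.3 = -7.6
Government balance (T - G) = -4.8
CA = -7.6 + (-4.8) = -12.4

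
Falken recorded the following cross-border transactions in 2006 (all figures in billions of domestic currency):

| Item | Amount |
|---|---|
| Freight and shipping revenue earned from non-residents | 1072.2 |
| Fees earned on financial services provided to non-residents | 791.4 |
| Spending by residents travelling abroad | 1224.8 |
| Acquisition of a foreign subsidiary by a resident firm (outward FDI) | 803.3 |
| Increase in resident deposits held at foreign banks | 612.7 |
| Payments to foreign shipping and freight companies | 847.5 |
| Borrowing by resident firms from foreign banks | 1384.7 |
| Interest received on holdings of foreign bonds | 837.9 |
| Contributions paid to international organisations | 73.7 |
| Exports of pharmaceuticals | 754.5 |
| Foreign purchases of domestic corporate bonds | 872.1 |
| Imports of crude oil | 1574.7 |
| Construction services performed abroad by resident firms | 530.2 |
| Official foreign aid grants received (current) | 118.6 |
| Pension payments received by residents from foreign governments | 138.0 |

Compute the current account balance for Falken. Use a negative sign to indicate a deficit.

522.1

Goods: 754.5 - 1574.7 = -820.2
Services: -847.5 + 791.4 - 1224.8 + 530.2 + 1072.2 = 321.5
Primary income: 837.9
Secondary income: 118.6 - 73.7 + 138.0 = 182.9
Current account = (-820.2) + 321.5 + 837.9 + 182.9 = 522.1
(Excluded from the current account — financial account: acquisition of a foreign subsidiary by a resident firm (outward FDI) 803.3, increase in resident deposits held at foreign banks 612.7, borrowing by resident firms from foreign banks 1384.7, foreign purchases of domestic corporate bonds 872.1.)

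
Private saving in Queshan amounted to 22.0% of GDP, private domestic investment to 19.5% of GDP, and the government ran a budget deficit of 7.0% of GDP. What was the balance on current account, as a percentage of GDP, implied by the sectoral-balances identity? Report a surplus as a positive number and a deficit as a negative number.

By the sectoral-balances identity, CA = (S_private - I) + (T - G).
Private balance = 22.0 - 19.5 = 2.5
Government balance (T - G) = -7.0
CA = 2.5 + (-7.0) = -4.5

-4.5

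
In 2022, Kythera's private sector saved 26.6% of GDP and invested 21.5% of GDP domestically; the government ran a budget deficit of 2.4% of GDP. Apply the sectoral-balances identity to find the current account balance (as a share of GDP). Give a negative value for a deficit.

2.7

By the sectoral-balances identity, CA = (S_private - I) + (T - G).
Private balance = 26.6 - 21.5 = 5.1
Government balance (T - G) = -2.4
CA = 5.1 + (-2.4) = 2.7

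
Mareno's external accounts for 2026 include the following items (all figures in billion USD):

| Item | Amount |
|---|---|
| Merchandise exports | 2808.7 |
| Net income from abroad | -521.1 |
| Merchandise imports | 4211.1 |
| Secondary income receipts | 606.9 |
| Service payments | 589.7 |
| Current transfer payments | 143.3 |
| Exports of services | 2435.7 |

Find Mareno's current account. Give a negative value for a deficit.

386.1

Goods balance = 2808.7 - 4211.1 = -1402.4
Services balance = 2435.7 - 589.7 = 1846.0
Trade balance (goods + services) = -1402.4 + 1846.0 = 443.6
Net primary income = -521.1
Net secondary income = 606.9 - 143.3 = 463.6
Current account = 443.6 + (-521.1) + 463.6 = 386.1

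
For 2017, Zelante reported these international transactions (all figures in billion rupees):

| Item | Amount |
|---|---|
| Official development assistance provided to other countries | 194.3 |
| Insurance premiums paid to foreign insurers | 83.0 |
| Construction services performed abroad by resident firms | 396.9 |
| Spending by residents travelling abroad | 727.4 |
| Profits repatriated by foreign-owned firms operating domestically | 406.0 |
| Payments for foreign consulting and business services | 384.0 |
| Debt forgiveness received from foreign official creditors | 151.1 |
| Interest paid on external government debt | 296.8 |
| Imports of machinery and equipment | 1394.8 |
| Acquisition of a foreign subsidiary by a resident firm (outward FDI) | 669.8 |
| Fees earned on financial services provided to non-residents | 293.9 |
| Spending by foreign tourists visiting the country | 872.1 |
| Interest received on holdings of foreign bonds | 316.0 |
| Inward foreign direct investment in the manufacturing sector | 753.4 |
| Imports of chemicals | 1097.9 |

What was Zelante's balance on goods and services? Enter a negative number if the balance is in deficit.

Goods: -1394.8 - 1097.9 = -2492.7
Services: -384.0 + 293.9 + 872.1 - 727.4 - 83.0 + 396.9 = 368.5
Trade balance = -2492.7 + 368.5 = -2124.2
(Excluded from the trade balance — secondary income: official development assistance provided to other countries 194.3; primary income: profits repatriated by foreign-owned firms operating domestically 406.0, interest paid on external government debt 296.8, interest received on holdings of foreign bonds 316.0; capital account: debt forgiveness received from foreign official creditors 151.1; financial account: acquisition of a foreign subsidiary by a resident firm (outward FDI) 669.8, inward foreign direct investment in the manufacturing sector 753.4.)

-2124.2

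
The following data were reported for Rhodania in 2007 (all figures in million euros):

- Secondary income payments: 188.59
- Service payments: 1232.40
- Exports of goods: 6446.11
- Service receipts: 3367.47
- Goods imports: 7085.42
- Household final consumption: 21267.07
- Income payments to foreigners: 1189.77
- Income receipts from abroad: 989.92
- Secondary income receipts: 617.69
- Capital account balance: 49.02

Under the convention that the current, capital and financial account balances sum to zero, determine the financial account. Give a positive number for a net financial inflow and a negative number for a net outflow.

-1774.03

Goods balance = 6446.11 - 7085.42 = -639.31
Services balance = 3367.47 - 1232.40 = 2135.07
Trade balance (goods + services) = -639.31 + 2135.07 = 1495.76
Net primary income = 989.92 - 1189.77 = -199.85
Net secondary income = 617.69 - 188.59 = 429.10
Current account = 1495.76 + (-199.85) + 429.10 = 1725.01
Financial account = -(1725.01 + 49.02) = -1774.03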